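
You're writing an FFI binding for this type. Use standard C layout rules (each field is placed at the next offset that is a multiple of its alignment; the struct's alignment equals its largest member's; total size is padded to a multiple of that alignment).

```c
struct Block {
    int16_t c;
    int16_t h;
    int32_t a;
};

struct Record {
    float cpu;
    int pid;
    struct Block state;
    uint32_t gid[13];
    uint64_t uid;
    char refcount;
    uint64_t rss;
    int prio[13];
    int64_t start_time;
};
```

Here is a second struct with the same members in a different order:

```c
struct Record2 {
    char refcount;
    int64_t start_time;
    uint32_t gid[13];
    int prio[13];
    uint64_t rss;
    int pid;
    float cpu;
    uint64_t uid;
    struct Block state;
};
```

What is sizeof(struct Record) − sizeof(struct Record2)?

Block: c at 0 (size 2, align 2) → ends 2; h at 2 (size 2, align 2) → ends 4; a at 4 (size 4, align 4) → ends 8; total 8 bytes, alignment 4
cpu at 0 (size 4, align 4) → ends 4
pid at 4 (size 4, align 4) → ends 8
state at 8 (size 8, align 4) → ends 16
gid at 16 (size 52, align 4) → ends 68
pad 4 to align 8 for uid
uid at 72 (size 8, align 8) → ends 80
refcount at 80 (size 1, align 1) → ends 81
pad 7 to align 8 for rss
rss at 88 (size 8, align 8) → ends 96
prio at 96 (size 52, align 4) → ends 148
pad 4 to align 8 for start_time
start_time at 152 (size 8, align 8) → ends 160
total 160 bytes, alignment 8
— Record2 —
refcount at 0 (size 1, align 1) → ends 1
pad 7 to align 8 for start_time
start_time at 8 (size 8, align 8) → ends 16
gid at 16 (size 52, align 4) → ends 68
prio at 68 (size 52, align 4) → ends 120
rss at 120 (size 8, align 8) → ends 128
pid at 128 (size 4, align 4) → ends 132
cpu at 132 (size 4, align 4) → ends 136
uid at 136 (size 8, align 8) → ends 144
state at 144 (size 8, align 4) → ends 152
total 152 bytes, alignment 8
160 − 152 = 8

8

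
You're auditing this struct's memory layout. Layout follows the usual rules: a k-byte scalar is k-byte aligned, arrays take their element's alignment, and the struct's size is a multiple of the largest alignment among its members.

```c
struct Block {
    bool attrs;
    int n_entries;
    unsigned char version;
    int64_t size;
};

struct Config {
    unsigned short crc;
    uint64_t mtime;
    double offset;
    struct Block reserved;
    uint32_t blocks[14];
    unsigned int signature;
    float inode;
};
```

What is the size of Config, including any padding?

112

Block: attrs at 0 (size 1, align 1) → ends 1; pad 3 to align 4 for n_entries; n_entries at 4 (size 4, align 4) → ends 8; version at 8 (size 1, align 1) → ends 9; pad 7 to align 8 for size; size at 16 (size 8, align 8) → ends 24; total 24 bytes, alignment 8
crc at 0 (size 2, align 2) → ends 2
pad 6 to align 8 for mtime
mtime at 8 (size 8, align 8) → ends 16
offset at 16 (size 8, align 8) → ends 24
reserved at 24 (size 24, align 8) → ends 48
blocks at 48 (size 56, align 4) → ends 104
signature at 104 (size 4, align 4) → ends 108
inode at 108 (size 4, align 4) → ends 112
total 112 bytes, alignment 8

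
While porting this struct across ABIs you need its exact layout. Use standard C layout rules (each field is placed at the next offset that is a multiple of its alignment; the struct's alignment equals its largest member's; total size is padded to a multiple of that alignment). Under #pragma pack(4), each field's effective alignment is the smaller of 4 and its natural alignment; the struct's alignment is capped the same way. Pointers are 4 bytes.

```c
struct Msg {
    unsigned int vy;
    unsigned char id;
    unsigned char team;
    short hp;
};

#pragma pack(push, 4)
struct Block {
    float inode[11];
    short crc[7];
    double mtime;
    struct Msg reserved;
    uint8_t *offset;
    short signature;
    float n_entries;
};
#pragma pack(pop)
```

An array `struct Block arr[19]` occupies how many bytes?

Msg: 0..4  vy  (4B, 4-aligned); 4..5  id  (1B, 1-aligned); 5..6  team  (1B, 1-aligned); 6..8  hp  (2B, 2-aligned); sizeof = 8, alignof = 4
0..44  inode  (44B, 4-aligned)
44..58  crc  (14B, 2-aligned)
58..60  -- padding (2B)
60..68  mtime  (8B, 4-aligned)
68..76  reserved  (8B, 4-aligned)
76..80  offset  (4B, 4-aligned)
80..82  signature  (2B, 2-aligned)
82..84  -- padding (2B)
84..88  n_entries  (4B, 4-aligned)
sizeof = 88, alignof = 4
array of 19: 19 × 88 = 1672

1672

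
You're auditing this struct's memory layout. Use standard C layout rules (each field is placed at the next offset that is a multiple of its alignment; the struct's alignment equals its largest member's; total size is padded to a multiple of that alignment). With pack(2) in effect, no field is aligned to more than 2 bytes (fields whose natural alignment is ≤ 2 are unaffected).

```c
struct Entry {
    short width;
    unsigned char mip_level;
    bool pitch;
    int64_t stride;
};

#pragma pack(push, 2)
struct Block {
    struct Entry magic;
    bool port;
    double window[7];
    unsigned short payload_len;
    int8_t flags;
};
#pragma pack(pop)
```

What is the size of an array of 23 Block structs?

1794

Entry: 0..2  width  (2B, 2-aligned); 2..3  mip_level  (1B, 1-aligned); 3..4  pitch  (1B, 1-aligned); 4..8  -- padding (4B); 8..16  stride  (8B, 8-aligned); sizeof = 16, alignof = 8
0..16  magic  (16B, 2-aligned)
16..17  port  (1B, 1-aligned)
17..18  -- padding (1B)
18..74  window  (56B, 2-aligned)
74..76  payload_len  (2B, 2-aligned)
76..77  flags  (1B, 1-aligned)
77..78  -- tail padding (1B)
sizeof = 78, alignof = 2
array of 23: 23 × 78 = 1794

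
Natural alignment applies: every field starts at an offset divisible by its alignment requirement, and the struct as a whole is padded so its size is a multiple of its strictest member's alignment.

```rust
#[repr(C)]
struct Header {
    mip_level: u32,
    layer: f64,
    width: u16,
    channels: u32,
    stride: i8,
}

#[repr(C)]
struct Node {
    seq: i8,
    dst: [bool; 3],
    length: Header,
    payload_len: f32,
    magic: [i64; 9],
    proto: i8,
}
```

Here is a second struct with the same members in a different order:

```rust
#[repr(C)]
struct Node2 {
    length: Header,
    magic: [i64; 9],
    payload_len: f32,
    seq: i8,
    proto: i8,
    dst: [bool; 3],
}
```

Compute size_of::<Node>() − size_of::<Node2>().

Header: mip_level at 0 (size 4, align 4) → ends 4; pad 4 to align 8 for layer; layer at 8 (size 8, align 8) → ends 16; width at 16 (size 2, align 2) → ends 18; pad 2 to align 4 for channels; channels at 20 (size 4, align 4) → ends 24; stride at 24 (size 1, align 1) → ends 25; tail pad 7 to reach multiple of 8; total 32 bytes, alignment 8
seq at 0 (size 1, align 1) → ends 1
dst at 1 (size 3, align 1) → ends 4
pad 4 to align 8 for length
length at 8 (size 32, align 8) → ends 40
payload_len at 40 (size 4, align 4) → ends 44
pad 4 to align 8 for magic
magic at 48 (size 72, align 8) → ends 120
proto at 120 (size 1, align 1) → ends 121
tail pad 7 to reach multiple of 8
total 128 bytes, alignment 8
— Node2 —
length at 0 (size 32, align 8) → ends 32
magic at 32 (size 72, align 8) → ends 104
payload_len at 104 (size 4, align 4) → ends 108
seq at 108 (size 1, align 1) → ends 109
proto at 109 (size 1, align 1) → ends 110
dst at 110 (size 3, align 1) → ends 113
tail pad 7 to reach multiple of 8
total 120 bytes, alignment 8
128 − 120 = 8

8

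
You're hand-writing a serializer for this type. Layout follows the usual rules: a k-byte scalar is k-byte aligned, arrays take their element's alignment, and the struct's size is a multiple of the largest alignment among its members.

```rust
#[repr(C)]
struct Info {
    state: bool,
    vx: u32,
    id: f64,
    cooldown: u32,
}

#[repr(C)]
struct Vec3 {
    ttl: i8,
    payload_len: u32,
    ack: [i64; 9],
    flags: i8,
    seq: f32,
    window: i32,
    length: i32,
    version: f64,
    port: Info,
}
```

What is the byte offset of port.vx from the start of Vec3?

Info: state at 0 (size 1, align 1) → ends 1; pad 3 to align 4 for vx; vx at 4 (size 4, align 4) → ends 8; id at 8 (size 8, align 8) → ends 16; cooldown at 16 (size 4, align 4) → ends 20; tail pad 4 to reach multiple of 8; total 24 bytes, alignment 8
ttl at 0 (size 1, align 1) → ends 1
pad 3 to align 4 for payload_len
payload_len at 4 (size 4, align 4) → ends 8
ack at 8 (size 72, align 8) → ends 80
flags at 80 (size 1, align 1) → ends 81
pad 3 to align 4 for seq
seq at 84 (size 4, align 4) → ends 88
window at 88 (size 4, align 4) → ends 92
length at 92 (size 4, align 4) → ends 96
version at 96 (size 8, align 8) → ends 104
port at 104 (size 24, align 8) → ends 128
within Info: vx at 4
104 + 4 = 108

108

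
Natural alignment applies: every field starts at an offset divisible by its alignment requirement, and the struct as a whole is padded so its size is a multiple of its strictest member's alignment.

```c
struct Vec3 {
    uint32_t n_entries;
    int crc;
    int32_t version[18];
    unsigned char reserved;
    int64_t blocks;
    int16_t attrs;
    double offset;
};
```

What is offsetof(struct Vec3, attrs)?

96

@0: n_entries [4B, align 4] → 4
@4: crc [4B, align 4] → 8
@8: version [72B, align 4] → 80
@80: reserved [1B, align 1] → 81
+7 pad (align 8)
@88: blocks [8B, align 8] → 96
@96: attrs [2B, align 2] → 98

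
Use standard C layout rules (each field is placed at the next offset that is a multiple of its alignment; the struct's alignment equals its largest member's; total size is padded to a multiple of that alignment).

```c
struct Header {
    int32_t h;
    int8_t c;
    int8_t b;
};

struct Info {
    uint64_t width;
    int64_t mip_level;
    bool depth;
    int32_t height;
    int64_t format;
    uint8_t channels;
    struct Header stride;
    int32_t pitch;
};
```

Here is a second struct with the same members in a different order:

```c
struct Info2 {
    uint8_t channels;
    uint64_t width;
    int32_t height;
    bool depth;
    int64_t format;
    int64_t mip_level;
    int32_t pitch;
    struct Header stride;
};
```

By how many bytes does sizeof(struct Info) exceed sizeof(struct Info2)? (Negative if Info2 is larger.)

-8

Header: 0..4  h  (4B, 4-aligned); 4..5  c  (1B, 1-aligned); 5..6  b  (1B, 1-aligned); 6..8  -- tail padding (2B); sizeof = 8, alignof = 4
0..8  width  (8B, 8-aligned)
8..16  mip_level  (8B, 8-aligned)
16..17  depth  (1B, 1-aligned)
17..20  -- padding (3B)
20..24  height  (4B, 4-aligned)
24..32  format  (8B, 8-aligned)
32..33  channels  (1B, 1-aligned)
33..36  -- padding (3B)
36..44  stride  (8B, 4-aligned)
44..48  pitch  (4B, 4-aligned)
sizeof = 48, alignof = 8
— Info2 —
0..1  channels  (1B, 1-aligned)
1..8  -- padding (7B)
8..16  width  (8B, 8-aligned)
16..20  height  (4B, 4-aligned)
20..21  depth  (1B, 1-aligned)
21..24  -- padding (3B)
24..32  format  (8B, 8-aligned)
32..40  mip_level  (8B, 8-aligned)
40..44  pitch  (4B, 4-aligned)
44..52  stride  (8B, 4-aligned)
52..56  -- tail padding (4B)
sizeof = 56, alignof = 8
48 − 56 = -8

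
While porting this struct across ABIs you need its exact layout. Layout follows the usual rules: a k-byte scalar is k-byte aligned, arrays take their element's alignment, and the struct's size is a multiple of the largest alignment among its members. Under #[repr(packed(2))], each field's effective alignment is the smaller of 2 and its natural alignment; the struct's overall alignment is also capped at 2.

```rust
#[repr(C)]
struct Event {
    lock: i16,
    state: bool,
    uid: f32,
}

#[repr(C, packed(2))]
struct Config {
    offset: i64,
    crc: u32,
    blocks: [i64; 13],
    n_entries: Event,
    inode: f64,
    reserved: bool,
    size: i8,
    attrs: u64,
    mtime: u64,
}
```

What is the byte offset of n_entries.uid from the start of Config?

120

Event: lock at 0 (size 2, align 2) → ends 2; state at 2 (size 1, align 1) → ends 3; pad 1 to align 4 for uid; uid at 4 (size 4, align 4) → ends 8; total 8 bytes, alignment 4
offset at 0 (size 8, align 2) → ends 8
crc at 8 (size 4, align 2) → ends 12
blocks at 12 (size 104, align 2) → ends 116
n_entries at 116 (size 8, align 2) → ends 124
within Event: uid at 4
116 + 4 = 120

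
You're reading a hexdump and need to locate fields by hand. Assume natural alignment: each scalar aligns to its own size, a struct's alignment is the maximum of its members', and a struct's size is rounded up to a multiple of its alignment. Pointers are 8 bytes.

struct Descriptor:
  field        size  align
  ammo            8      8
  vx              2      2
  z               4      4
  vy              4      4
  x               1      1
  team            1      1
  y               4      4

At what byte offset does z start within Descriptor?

12

ammo at 0 (size 8, align 8) → ends 8
vx at 8 (size 2, align 2) → ends 10
pad 2 to align 4 for z
z at 12 (size 4, align 4) → ends 16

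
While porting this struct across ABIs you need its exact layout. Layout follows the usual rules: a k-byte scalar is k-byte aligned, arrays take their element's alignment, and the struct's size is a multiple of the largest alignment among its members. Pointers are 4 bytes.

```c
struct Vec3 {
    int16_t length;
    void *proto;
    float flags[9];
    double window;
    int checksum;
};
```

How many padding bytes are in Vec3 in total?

@0: length [2B, align 2] → 2
+2 pad (align 4)
@4: proto [4B, align 4] → 8
@8: flags [36B, align 4] → 44
+4 pad (align 8)
@48: window [8B, align 8] → 56
@56: checksum [4B, align 4] → 60
+4 tail pad (align 8)
size 64, align 8
data bytes 54, size 64 → padding 10

10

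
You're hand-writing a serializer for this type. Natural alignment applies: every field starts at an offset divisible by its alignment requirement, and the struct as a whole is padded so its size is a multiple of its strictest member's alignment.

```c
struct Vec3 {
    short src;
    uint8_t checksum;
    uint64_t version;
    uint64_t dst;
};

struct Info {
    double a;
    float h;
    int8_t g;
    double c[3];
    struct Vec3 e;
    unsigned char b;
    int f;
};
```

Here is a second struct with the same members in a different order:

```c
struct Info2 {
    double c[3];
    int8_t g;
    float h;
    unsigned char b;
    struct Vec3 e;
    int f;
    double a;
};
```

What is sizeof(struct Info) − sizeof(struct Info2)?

-8

Vec3: src at 0 (size 2, align 2) → ends 2; checksum at 2 (size 1, align 1) → ends 3; pad 5 to align 8 for version; version at 8 (size 8, align 8) → ends 16; dst at 16 (size 8, align 8) → ends 24; total 24 bytes, alignment 8
a at 0 (size 8, align 8) → ends 8
h at 8 (size 4, align 4) → ends 12
g at 12 (size 1, align 1) → ends 13
pad 3 to align 8 for c
c at 16 (size 24, align 8) → ends 40
e at 40 (size 24, align 8) → ends 64
b at 64 (size 1, align 1) → ends 65
pad 3 to align 4 for f
f at 68 (size 4, align 4) → ends 72
total 72 bytes, alignment 8
— Info2 —
c at 0 (size 24, align 8) → ends 24
g at 24 (size 1, align 1) → ends 25
pad 3 to align 4 for h
h at 28 (size 4, align 4) → ends 32
b at 32 (size 1, align 1) → ends 33
pad 7 to align 8 for e
e at 40 (size 24, align 8) → ends 64
f at 64 (size 4, align 4) → ends 68
pad 4 to align 8 for a
a at 72 (size 8, align 8) → ends 80
total 80 bytes, alignment 8
72 − 80 = -8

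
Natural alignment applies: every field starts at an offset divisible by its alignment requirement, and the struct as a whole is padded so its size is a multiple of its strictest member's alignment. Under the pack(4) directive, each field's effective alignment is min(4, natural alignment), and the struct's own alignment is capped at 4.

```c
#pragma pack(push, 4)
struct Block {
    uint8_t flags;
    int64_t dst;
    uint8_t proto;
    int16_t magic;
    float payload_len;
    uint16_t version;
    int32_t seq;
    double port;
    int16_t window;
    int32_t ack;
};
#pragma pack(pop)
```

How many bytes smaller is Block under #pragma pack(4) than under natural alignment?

natural layout:
  @0: flags [1B, align 1] → 1
  +7 pad (align 8)
  @8: dst [8B, align 8] → 16
  @16: proto [1B, align 1] → 17
  +1 pad (align 2)
  @18: magic [2B, align 2] → 20
  @20: payload_len [4B, align 4] → 24
  @24: version [2B, align 2] → 26
  +2 pad (align 4)
  @28: seq [4B, align 4] → 32
  @32: port [8B, align 8] → 40
  @40: window [2B, align 2] → 42
  +2 pad (align 4)
  @44: ack [4B, align 4] → 48
  size 48, align 8
packed(4) layout:
  @0: flags [1B, align 1] → 1
  +3 pad (align 4)
  @4: dst [8B, align 4] → 12
  @12: proto [1B, align 1] → 13
  +1 pad (align 2)
  @14: magic [2B, align 2] → 16
  @16: payload_len [4B, align 4] → 20
  @20: version [2B, align 2] → 22
  +2 pad (align 4)
  @24: seq [4B, align 4] → 28
  @28: port [8B, align 4] → 36
  @36: window [2B, align 2] → 38
  +2 pad (align 4)
  @40: ack [4B, align 4] → 44
  size 44, align 4
48 − 44 = 4

4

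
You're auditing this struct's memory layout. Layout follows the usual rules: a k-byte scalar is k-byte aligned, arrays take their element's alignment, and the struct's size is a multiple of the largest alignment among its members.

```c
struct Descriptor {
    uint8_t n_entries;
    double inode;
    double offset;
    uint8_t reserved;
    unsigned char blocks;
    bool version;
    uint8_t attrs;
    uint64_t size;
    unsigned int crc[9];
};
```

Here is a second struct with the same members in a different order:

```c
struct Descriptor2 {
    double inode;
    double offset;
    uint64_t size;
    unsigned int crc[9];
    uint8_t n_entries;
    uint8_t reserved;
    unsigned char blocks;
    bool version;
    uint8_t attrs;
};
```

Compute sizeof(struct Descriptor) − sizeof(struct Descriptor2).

0..1  n_entries  (1B, 1-aligned)
1..8  -- padding (7B)
8..16  inode  (8B, 8-aligned)
16..24  offset  (8B, 8-aligned)
24..25  reserved  (1B, 1-aligned)
25..26  blocks  (1B, 1-aligned)
26..27  version  (1B, 1-aligned)
27..28  attrs  (1B, 1-aligned)
28..32  -- padding (4B)
32..40  size  (8B, 8-aligned)
40..76  crc  (36B, 4-aligned)
76..80  -- tail padding (4B)
sizeof = 80, alignof = 8
— Descriptor2 —
0..8  inode  (8B, 8-aligned)
8..16  offset  (8B, 8-aligned)
16..24  size  (8B, 8-aligned)
24..60  crc  (36B, 4-aligned)
60..61  n_entries  (1B, 1-aligned)
61..62  reserved  (1B, 1-aligned)
62..63  blocks  (1B, 1-aligned)
63..64  version  (1B, 1-aligned)
64..65  attrs  (1B, 1-aligned)
65..72  -- tail padding (7B)
sizeof = 72, alignof = 8
80 − 72 = 8

8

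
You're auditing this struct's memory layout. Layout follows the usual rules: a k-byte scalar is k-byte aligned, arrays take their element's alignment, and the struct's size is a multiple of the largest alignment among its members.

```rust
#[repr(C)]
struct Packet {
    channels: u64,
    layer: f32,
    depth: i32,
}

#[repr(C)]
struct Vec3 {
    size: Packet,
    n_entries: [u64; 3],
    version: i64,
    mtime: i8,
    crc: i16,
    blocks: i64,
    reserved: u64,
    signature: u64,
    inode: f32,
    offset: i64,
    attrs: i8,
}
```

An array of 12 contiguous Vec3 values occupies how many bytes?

1248

Packet: channels at 0 (size 8, align 8) → ends 8; layer at 8 (size 4, align 4) → ends 12; depth at 12 (size 4, align 4) → ends 16; total 16 bytes, alignment 8
size at 0 (size 16, align 8) → ends 16
n_entries at 16 (size 24, align 8) → ends 40
version at 40 (size 8, align 8) → ends 48
mtime at 48 (size 1, align 1) → ends 49
pad 1 to align 2 for crc
crc at 50 (size 2, align 2) → ends 52
pad 4 to align 8 for blocks
blocks at 56 (size 8, align 8) → ends 64
reserved at 64 (size 8, align 8) → ends 72
signature at 72 (size 8, align 8) → ends 80
inode at 80 (size 4, align 4) → ends 84
pad 4 to align 8 for offset
offset at 88 (size 8, align 8) → ends 96
attrs at 96 (size 1, align 1) → ends 97
tail pad 7 to reach multiple of 8
total 104 bytes, alignment 8
array of 12: 12 × 104 = 1248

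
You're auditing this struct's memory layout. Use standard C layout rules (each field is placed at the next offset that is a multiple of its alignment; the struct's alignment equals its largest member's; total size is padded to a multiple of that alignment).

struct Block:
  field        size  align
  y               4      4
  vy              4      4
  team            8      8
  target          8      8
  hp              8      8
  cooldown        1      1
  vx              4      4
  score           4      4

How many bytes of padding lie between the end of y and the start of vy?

0..4  y  (4B, 4-aligned)
4..8  vy  (4B, 4-aligned)

0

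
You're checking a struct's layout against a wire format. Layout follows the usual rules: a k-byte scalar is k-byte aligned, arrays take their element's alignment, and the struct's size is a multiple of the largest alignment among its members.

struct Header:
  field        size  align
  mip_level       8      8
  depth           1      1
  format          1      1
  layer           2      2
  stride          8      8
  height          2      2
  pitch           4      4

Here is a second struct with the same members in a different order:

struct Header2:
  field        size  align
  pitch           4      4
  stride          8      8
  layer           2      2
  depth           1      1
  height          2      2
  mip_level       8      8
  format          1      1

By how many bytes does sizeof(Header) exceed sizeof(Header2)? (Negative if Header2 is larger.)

mip_level at 0 (size 8, align 8) → ends 8
depth at 8 (size 1, align 1) → ends 9
format at 9 (size 1, align 1) → ends 10
layer at 10 (size 2, align 2) → ends 12
pad 4 to align 8 for stride
stride at 16 (size 8, align 8) → ends 24
height at 24 (size 2, align 2) → ends 26
pad 2 to align 4 for pitch
pitch at 28 (size 4, align 4) → ends 32
total 32 bytes, alignment 8
— Header2 —
pitch at 0 (size 4, align 4) → ends 4
pad 4 to align 8 for stride
stride at 8 (size 8, align 8) → ends 16
layer at 16 (size 2, align 2) → ends 18
depth at 18 (size 1, align 1) → ends 19
pad 1 to align 2 for height
height at 20 (size 2, align 2) → ends 22
pad 2 to align 8 for mip_level
mip_level at 24 (size 8, align 8) → ends 32
format at 32 (size 1, align 1) → ends 33
tail pad 7 to reach multiple of 8
total 40 bytes, alignment 8
32 − 40 = -8

-8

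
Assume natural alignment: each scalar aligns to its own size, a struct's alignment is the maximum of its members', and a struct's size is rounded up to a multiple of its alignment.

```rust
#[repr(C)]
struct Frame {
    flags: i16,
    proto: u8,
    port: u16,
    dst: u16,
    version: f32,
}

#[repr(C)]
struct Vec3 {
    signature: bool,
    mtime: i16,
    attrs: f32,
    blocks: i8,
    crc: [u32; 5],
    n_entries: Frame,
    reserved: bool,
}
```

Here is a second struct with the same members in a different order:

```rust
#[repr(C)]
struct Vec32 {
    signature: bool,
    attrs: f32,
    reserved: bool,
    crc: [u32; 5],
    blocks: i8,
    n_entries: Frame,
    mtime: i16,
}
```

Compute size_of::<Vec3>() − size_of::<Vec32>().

Frame: @0: flags [2B, align 2] → 2; @2: proto [1B, align 1] → 3; +1 pad (align 2); @4: port [2B, align 2] → 6; @6: dst [2B, align 2] → 8; @8: version [4B, align 4] → 12; size 12, align 4
@0: signature [1B, align 1] → 1
+1 pad (align 2)
@2: mtime [2B, align 2] → 4
@4: attrs [4B, align 4] → 8
@8: blocks [1B, align 1] → 9
+3 pad (align 4)
@12: crc [20B, align 4] → 32
@32: n_entries [12B, align 4] → 44
@44: reserved [1B, align 1] → 45
+3 tail pad (align 4)
size 48, align 4
— Vec32 —
@0: signature [1B, align 1] → 1
+3 pad (align 4)
@4: attrs [4B, align 4] → 8
@8: reserved [1B, align 1] → 9
+3 pad (align 4)
@12: crc [20B, align 4] → 32
@32: blocks [1B, align 1] → 33
+3 pad (align 4)
@36: n_entries [12B, align 4] → 48
@48: mtime [2B, align 2] → 50
+2 tail pad (align 4)
size 52, align 4
48 − 52 = -4

-4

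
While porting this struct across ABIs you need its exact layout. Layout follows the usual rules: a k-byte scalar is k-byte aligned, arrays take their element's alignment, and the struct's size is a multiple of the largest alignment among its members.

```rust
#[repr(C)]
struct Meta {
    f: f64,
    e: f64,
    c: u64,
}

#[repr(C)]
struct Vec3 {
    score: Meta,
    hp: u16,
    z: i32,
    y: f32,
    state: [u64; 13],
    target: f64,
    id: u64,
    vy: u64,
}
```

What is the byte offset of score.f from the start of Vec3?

0

Meta: 0..8  f  (8B, 8-aligned); 8..16  e  (8B, 8-aligned); 16..24  c  (8B, 8-aligned); sizeof = 24, alignof = 8
0..24  score  (24B, 8-aligned)
within Meta: f at 0
0 + 0 = 0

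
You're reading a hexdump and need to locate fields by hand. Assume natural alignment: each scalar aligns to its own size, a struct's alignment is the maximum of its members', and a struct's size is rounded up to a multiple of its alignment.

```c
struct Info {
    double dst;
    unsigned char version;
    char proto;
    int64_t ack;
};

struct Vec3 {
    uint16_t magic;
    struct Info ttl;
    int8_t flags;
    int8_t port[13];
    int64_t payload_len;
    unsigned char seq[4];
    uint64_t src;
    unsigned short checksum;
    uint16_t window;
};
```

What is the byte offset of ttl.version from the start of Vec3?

Info: @0: dst [8B, align 8] → 8; @8: version [1B, align 1] → 9; @9: proto [1B, align 1] → 10; +6 pad (align 8); @16: ack [8B, align 8] → 24; size 24, align 8
@0: magic [2B, align 2] → 2
+6 pad (align 8)
@8: ttl [24B, align 8] → 32
within Info: version at 8
8 + 8 = 16

16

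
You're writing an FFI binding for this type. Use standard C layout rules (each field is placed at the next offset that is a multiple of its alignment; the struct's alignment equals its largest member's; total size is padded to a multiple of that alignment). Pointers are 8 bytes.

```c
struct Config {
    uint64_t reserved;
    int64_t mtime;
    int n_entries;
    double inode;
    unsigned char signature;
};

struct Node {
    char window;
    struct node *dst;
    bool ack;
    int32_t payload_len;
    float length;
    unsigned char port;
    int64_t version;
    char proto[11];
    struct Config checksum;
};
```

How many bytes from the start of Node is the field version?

Config: reserved at 0 (size 8, align 8) → ends 8; mtime at 8 (size 8, align 8) → ends 16; n_entries at 16 (size 4, align 4) → ends 20; pad 4 to align 8 for inode; inode at 24 (size 8, align 8) → ends 32; signature at 32 (size 1, align 1) → ends 33; tail pad 7 to reach multiple of 8; total 40 bytes, alignment 8
window at 0 (size 1, align 1) → ends 1
pad 7 to align 8 for dst
dst at 8 (size 8, align 8) → ends 16
ack at 16 (size 1, align 1) → ends 17
pad 3 to align 4 for payload_len
payload_len at 20 (size 4, align 4) → ends 24
length at 24 (size 4, align 4) → ends 28
port at 28 (size 1, align 1) → ends 29
pad 3 to align 8 for version
version at 32 (size 8, align 8) → ends 40

32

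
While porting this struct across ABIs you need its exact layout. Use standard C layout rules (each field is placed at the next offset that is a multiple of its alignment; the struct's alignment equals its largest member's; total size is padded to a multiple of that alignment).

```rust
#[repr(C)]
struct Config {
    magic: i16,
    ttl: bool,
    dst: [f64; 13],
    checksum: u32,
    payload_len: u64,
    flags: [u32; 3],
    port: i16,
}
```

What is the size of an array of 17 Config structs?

@0: magic [2B, align 2] → 2
@2: ttl [1B, align 1] → 3
+5 pad (align 8)
@8: dst [104B, align 8] → 112
@112: checksum [4B, align 4] → 116
+4 pad (align 8)
@120: payload_len [8B, align 8] → 128
@128: flags [12B, align 4] → 140
@140: port [2B, align 2] → 142
+2 tail pad (align 8)
size 144, align 8
array of 17: 17 × 144 = 2448

2448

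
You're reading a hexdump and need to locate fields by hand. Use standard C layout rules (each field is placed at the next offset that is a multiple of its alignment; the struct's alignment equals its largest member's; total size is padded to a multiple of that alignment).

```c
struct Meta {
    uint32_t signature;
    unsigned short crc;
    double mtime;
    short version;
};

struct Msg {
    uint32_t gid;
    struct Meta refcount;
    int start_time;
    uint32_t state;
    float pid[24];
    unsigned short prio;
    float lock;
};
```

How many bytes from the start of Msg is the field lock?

140

Meta: @0: signature [4B, align 4] → 4; @4: crc [2B, align 2] → 6; +2 pad (align 8); @8: mtime [8B, align 8] → 16; @16: version [2B, align 2] → 18; +6 tail pad (align 8); size 24, align 8
@0: gid [4B, align 4] → 4
+4 pad (align 8)
@8: refcount [24B, align 8] → 32
@32: start_time [4B, align 4] → 36
@36: state [4B, align 4] → 40
@40: pid [96B, align 4] → 136
@136: prio [2B, align 2] → 138
+2 pad (align 4)
@140: lock [4B, align 4] → 144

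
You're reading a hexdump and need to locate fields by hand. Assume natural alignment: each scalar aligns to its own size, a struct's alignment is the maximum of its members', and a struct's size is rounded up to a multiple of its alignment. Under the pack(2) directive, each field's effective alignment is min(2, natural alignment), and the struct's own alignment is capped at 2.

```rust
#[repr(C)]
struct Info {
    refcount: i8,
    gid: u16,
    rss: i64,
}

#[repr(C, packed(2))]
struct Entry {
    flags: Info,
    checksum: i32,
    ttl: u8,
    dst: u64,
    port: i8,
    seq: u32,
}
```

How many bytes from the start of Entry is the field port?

Info: refcount at 0 (size 1, align 1) → ends 1; pad 1 to align 2 for gid; gid at 2 (size 2, align 2) → ends 4; pad 4 to align 8 for rss; rss at 8 (size 8, align 8) → ends 16; total 16 bytes, alignment 8
flags at 0 (size 16, align 2) → ends 16
checksum at 16 (size 4, align 2) → ends 20
ttl at 20 (size 1, align 1) → ends 21
pad 1 to align 2 for dst
dst at 22 (size 8, align 2) → ends 30
port at 30 (size 1, align 1) → ends 31

30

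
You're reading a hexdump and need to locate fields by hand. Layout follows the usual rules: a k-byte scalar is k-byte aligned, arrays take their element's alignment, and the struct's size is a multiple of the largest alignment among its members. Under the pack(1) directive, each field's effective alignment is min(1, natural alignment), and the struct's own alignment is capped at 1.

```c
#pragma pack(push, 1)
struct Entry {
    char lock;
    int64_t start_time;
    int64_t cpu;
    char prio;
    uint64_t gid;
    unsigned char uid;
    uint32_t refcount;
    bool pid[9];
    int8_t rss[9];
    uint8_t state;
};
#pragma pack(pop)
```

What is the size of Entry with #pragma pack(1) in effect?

@0: lock [1B, align 1] → 1
@1: start_time [8B, align 1] → 9
@9: cpu [8B, align 1] → 17
@17: prio [1B, align 1] → 18
@18: gid [8B, align 1] → 26
@26: uid [1B, align 1] → 27
@27: refcount [4B, align 1] → 31
@31: pid [9B, align 1] → 40
@40: rss [9B, align 1] → 49
@49: state [1B, align 1] → 50
size 50, align 1

50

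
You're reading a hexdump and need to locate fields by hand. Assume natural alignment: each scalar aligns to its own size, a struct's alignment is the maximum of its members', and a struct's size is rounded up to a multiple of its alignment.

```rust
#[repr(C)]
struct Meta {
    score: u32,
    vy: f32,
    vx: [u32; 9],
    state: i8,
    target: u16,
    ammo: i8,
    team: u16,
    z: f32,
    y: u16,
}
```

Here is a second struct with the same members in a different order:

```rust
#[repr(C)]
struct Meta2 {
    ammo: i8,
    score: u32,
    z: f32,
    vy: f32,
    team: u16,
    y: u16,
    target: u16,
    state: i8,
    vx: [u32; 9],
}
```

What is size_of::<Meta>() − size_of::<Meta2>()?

0

0..4  score  (4B, 4-aligned)
4..8  vy  (4B, 4-aligned)
8..44  vx  (36B, 4-aligned)
44..45  state  (1B, 1-aligned)
45..46  -- padding (1B)
46..48  target  (2B, 2-aligned)
48..49  ammo  (1B, 1-aligned)
49..50  -- padding (1B)
50..52  team  (2B, 2-aligned)
52..56  z  (4B, 4-aligned)
56..58  y  (2B, 2-aligned)
58..60  -- tail padding (2B)
sizeof = 60, alignof = 4
— Meta2 —
0..1  ammo  (1B, 1-aligned)
1..4  -- padding (3B)
4..8  score  (4B, 4-aligned)
8..12  z  (4B, 4-aligned)
12..16  vy  (4B, 4-aligned)
16..18  team  (2B, 2-aligned)
18..20  y  (2B, 2-aligned)
20..22  target  (2B, 2-aligned)
22..23  state  (1B, 1-aligned)
23..24  -- padding (1B)
24..60  vx  (36B, 4-aligned)
sizeof = 60, alignof = 4
60 − 60 = 0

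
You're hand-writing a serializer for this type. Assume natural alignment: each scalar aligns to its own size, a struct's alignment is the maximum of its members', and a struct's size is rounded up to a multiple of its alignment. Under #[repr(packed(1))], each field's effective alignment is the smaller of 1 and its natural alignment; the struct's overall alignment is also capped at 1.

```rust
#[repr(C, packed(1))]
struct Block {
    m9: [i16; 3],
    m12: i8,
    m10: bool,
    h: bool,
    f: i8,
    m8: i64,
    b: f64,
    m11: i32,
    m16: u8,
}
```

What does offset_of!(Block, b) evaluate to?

@0: m9 [6B, align 1] → 6
@6: m12 [1B, align 1] → 7
@7: m10 [1B, align 1] → 8
@8: h [1B, align 1] → 9
@9: f [1B, align 1] → 10
@10: m8 [8B, align 1] → 18
@18: b [8B, align 1] → 26

18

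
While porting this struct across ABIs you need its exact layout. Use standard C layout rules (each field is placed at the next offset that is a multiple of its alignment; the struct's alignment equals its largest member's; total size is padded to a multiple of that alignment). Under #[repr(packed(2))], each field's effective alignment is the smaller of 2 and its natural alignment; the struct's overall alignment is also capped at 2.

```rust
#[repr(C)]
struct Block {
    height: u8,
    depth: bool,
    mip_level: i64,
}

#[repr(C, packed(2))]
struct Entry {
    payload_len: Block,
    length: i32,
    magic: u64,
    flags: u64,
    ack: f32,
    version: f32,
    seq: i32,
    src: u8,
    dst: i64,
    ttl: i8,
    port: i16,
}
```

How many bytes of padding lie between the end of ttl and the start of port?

Block: 0..1  height  (1B, 1-aligned); 1..2  depth  (1B, 1-aligned); 2..8  -- padding (6B); 8..16  mip_level  (8B, 8-aligned); sizeof = 16, alignof = 8
0..16  payload_len  (16B, 2-aligned)
16..20  length  (4B, 2-aligned)
20..28  magic  (8B, 2-aligned)
28..36  flags  (8B, 2-aligned)
36..40  ack  (4B, 2-aligned)
40..44  version  (4B, 2-aligned)
44..48  seq  (4B, 2-aligned)
48..49  src  (1B, 1-aligned)
49..50  -- padding (1B)
50..58  dst  (8B, 2-aligned)
58..59  ttl  (1B, 1-aligned)
59..60  -- padding (1B)
60..62  port  (2B, 2-aligned)

1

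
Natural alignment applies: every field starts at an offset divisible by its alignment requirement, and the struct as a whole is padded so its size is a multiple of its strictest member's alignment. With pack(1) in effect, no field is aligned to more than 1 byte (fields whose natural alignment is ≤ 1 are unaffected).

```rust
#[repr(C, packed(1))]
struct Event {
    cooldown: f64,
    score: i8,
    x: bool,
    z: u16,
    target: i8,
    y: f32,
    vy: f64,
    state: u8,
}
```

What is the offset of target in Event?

cooldown at 0 (size 8, align 1) → ends 8
score at 8 (size 1, align 1) → ends 9
x at 9 (size 1, align 1) → ends 10
z at 10 (size 2, align 1) → ends 12
target at 12 (size 1, align 1) → ends 13

12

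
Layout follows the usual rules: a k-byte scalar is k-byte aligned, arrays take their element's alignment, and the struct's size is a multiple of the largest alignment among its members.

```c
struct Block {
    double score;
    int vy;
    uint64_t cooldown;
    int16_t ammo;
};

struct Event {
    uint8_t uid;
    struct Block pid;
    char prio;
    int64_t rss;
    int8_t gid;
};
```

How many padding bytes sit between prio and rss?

7

Block: 0..8  score  (8B, 8-aligned); 8..12  vy  (4B, 4-aligned); 12..16  -- padding (4B); 16..24  cooldown  (8B, 8-aligned); 24..26  ammo  (2B, 2-aligned); 26..32  -- tail padding (6B); sizeof = 32, alignof = 8
0..1  uid  (1B, 1-aligned)
1..8  -- padding (7B)
8..40  pid  (32B, 8-aligned)
40..41  prio  (1B, 1-aligned)
41..48  -- padding (7B)
48..56  rss  (8B, 8-aligned)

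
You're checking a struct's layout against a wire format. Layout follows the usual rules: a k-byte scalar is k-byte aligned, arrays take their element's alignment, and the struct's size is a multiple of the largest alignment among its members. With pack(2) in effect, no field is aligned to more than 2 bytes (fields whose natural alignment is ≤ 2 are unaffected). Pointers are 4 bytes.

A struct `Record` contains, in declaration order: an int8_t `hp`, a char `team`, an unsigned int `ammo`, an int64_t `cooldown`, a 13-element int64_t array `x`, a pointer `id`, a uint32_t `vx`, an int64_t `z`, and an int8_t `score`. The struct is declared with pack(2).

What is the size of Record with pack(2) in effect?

136

0..1  hp  (1B, 1-aligned)
1..2  team  (1B, 1-aligned)
2..6  ammo  (4B, 2-aligned)
6..14  cooldown  (8B, 2-aligned)
14..118  x  (104B, 2-aligned)
118..122  id  (4B, 2-aligned)
122..126  vx  (4B, 2-aligned)
126..134  z  (8B, 2-aligned)
134..135  score  (1B, 1-aligned)
135..136  -- tail padding (1B)
sizeof = 136, alignof = 2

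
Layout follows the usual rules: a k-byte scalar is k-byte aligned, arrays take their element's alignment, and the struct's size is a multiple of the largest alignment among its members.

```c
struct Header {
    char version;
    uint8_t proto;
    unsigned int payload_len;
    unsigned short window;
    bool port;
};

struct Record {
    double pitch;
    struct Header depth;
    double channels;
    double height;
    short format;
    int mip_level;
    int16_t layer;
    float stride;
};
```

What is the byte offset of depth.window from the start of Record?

Header: version at 0 (size 1, align 1) → ends 1; proto at 1 (size 1, align 1) → ends 2; pad 2 to align 4 for payload_len; payload_len at 4 (size 4, align 4) → ends 8; window at 8 (size 2, align 2) → ends 10; port at 10 (size 1, align 1) → ends 11; tail pad 1 to reach multiple of 4; total 12 bytes, alignment 4
pitch at 0 (size 8, align 8) → ends 8
depth at 8 (size 12, align 4) → ends 20
within Header: window at 8
8 + 8 = 16

16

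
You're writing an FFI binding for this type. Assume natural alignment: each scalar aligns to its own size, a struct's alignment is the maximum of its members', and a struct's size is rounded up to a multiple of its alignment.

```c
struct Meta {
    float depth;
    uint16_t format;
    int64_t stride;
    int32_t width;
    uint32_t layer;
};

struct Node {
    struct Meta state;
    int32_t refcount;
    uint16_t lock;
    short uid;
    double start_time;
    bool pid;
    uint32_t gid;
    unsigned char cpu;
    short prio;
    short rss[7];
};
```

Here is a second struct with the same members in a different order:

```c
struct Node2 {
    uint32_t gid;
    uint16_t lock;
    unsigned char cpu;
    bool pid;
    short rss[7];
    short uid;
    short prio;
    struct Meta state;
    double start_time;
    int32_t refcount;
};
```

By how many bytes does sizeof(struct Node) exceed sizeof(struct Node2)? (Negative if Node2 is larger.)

Meta: depth at 0 (size 4, align 4) → ends 4; format at 4 (size 2, align 2) → ends 6; pad 2 to align 8 for stride; stride at 8 (size 8, align 8) → ends 16; width at 16 (size 4, align 4) → ends 20; layer at 20 (size 4, align 4) → ends 24; total 24 bytes, alignment 8
state at 0 (size 24, align 8) → ends 24
refcount at 24 (size 4, align 4) → ends 28
lock at 28 (size 2, align 2) → ends 30
uid at 30 (size 2, align 2) → ends 32
start_time at 32 (size 8, align 8) → ends 40
pid at 40 (size 1, align 1) → ends 41
pad 3 to align 4 for gid
gid at 44 (size 4, align 4) → ends 48
cpu at 48 (size 1, align 1) → ends 49
pad 1 to align 2 for prio
prio at 50 (size 2, align 2) → ends 52
rss at 52 (size 14, align 2) → ends 66
tail pad 6 to reach multiple of 8
total 72 bytes, alignment 8
— Node2 —
gid at 0 (size 4, align 4) → ends 4
lock at 4 (size 2, align 2) → ends 6
cpu at 6 (size 1, align 1) → ends 7
pid at 7 (size 1, align 1) → ends 8
rss at 8 (size 14, align 2) → ends 22
uid at 22 (size 2, align 2) → ends 24
prio at 24 (size 2, align 2) → ends 26
pad 6 to align 8 for state
state at 32 (size 24, align 8) → ends 56
start_time at 56 (size 8, align 8) → ends 64
refcount at 64 (size 4, align 4) → ends 68
tail pad 4 to reach multiple of 8
total 72 bytes, alignment 8
72 − 72 = 0

0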